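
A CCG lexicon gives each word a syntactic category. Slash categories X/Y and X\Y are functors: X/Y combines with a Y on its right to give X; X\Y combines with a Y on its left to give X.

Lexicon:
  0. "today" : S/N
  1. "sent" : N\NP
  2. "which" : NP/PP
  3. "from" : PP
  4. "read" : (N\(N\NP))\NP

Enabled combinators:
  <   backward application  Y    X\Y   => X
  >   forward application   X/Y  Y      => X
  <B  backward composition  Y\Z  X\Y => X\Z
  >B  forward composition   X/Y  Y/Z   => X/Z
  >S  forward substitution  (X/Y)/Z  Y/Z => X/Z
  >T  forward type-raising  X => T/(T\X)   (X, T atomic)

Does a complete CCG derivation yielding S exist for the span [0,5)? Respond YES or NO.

YES

[0,5] S   >
  [0,1] "today" : S/N
  [1,5] N   <
    [1,2] "sent" : N\NP
    [2,5] N\(N\NP)   <
      [2,4] NP   >
        [2,3] "which" : NP/PP
        [3,4] "from" : PP
      [4,5] "read" : (N\(N\NP))\NP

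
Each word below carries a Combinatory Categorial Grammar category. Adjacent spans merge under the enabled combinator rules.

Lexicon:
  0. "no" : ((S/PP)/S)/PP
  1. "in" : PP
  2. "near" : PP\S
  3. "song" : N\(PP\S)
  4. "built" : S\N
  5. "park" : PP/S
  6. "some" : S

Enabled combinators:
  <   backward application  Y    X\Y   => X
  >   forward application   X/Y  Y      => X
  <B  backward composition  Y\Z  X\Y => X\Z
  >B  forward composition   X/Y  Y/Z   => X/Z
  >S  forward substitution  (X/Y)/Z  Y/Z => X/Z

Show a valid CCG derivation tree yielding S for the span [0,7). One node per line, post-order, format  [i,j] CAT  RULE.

[0,1] ((S/PP)/S)/PP  lex  "no"
[1,2] PP  lex  "in"
[0,2] (S/PP)/S  >  k=1
[2,3] PP\S  lex  "near"
[3,4] N\(PP\S)  lex  "song"
[2,4] N  <  k=3
[4,5] S\N  lex  "built"
[2,5] S  <  k=4
[0,5] S/PP  >  k=2
[5,6] PP/S  lex  "park"
[6,7] S  lex  "some"
[5,7] PP  >  k=6
[0,7] S  >  k=5

[0,7] S   >
  [0,5] S/PP   >
    [0,2] (S/PP)/S   >
      [0,1] "no" : ((S/PP)/S)/PP
      [1,2] "in" : PP
    [2,5] S   <
      [2,4] N   <
        [2,3] "near" : PP\S
        [3,4] "song" : N\(PP\S)
      [4,5] "built" : S\N
  [5,7] PP   >
    [5,6] "park" : PP/S
    [6,7] "some" : S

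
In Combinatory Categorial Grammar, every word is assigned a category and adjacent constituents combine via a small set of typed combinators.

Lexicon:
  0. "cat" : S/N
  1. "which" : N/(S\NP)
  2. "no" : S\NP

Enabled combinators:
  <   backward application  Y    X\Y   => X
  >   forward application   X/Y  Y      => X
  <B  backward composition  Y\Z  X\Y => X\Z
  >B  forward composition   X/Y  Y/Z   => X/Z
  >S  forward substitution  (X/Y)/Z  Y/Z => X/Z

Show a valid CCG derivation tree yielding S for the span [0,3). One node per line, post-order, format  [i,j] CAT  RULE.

[0,3] S   >
  [0,1] "cat" : S/N
  [1,3] N   >
    [1,2] "which" : N/(S\NP)
    [2,3] "no" : S\NP

[0,1] S/N  lex  "cat"
[1,2] N/(S\NP)  lex  "which"
[2,3] S\NP  lex  "no"
[1,3] N  >  k=2
[0,3] S  >  k=1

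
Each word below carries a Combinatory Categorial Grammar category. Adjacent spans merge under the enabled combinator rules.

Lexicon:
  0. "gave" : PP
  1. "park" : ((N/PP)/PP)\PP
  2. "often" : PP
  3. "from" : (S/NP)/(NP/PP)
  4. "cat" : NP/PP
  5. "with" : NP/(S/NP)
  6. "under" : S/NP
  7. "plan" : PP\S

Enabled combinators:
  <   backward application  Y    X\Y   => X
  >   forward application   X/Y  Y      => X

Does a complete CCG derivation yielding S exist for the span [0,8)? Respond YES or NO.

PP ((N/PP)/PP)\PP PP (S/NP)/(NP/PP) NP/PP NP/(S/NP) S/NP PP\S
CKY chart[0,8] = {N}; S ∉ chart

NO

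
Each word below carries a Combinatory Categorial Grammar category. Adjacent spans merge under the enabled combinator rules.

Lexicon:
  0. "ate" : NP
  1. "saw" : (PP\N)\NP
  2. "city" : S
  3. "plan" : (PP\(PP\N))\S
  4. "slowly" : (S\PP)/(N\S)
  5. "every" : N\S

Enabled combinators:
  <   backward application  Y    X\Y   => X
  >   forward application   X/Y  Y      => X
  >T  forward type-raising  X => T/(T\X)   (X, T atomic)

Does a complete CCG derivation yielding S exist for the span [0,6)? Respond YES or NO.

YES

[0,6] S   <
  [0,4] PP   <
    [0,2] PP\N   <
      [0,1] "ate" : NP
      [1,2] "saw" : (PP\N)\NP
    [2,4] PP\(PP\N)   <
      [2,3] "city" : S
      [3,4] "plan" : (PP\(PP\N))\S
  [4,6] S\PP   >
    [4,5] "slowly" : (S\PP)/(N\S)
    [5,6] "every" : N\S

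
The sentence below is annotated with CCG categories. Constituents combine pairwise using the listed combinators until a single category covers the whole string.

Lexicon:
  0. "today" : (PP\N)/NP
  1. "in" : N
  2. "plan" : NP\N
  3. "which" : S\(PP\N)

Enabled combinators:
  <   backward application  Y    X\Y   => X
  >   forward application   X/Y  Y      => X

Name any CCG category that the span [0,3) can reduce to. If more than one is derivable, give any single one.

[0,4] S   <
  [0,3] PP\N   >
    [0,1] "today" : (PP\N)/NP
    [1,3] NP   <
      [1,2] "in" : N
      [2,3] "plan" : NP\N
  [3,4] "which" : S\(PP\N)

PP\N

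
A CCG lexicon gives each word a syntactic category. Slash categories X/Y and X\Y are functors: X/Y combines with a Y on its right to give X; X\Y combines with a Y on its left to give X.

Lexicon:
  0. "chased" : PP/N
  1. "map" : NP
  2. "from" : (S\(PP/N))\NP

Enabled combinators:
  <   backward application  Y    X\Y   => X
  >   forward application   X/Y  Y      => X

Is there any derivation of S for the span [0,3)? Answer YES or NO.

[0,3] S   <
  [0,1] "chased" : PP/N
  [1,3] S\(PP/N)   <
    [1,2] "map" : NP
    [2,3] "from" : (S\(PP/N))\NP

YES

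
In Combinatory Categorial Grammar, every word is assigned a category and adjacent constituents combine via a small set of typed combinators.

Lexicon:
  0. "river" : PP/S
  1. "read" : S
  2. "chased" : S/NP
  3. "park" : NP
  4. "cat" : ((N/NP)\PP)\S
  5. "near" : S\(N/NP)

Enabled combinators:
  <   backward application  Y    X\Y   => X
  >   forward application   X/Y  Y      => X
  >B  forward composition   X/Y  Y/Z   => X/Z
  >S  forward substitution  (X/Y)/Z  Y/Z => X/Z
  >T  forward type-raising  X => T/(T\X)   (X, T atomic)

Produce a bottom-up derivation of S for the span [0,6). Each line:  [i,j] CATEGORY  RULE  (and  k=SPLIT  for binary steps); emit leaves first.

[0,6] S   <
  [0,5] N/NP   <
    [0,2] PP   >
      [0,1] "river" : PP/S
      [1,2] "read" : S
    [2,5] (N/NP)\PP   <
      [2,4] S   >
        [2,3] "chased" : S/NP
        [3,4] "park" : NP
      [4,5] "cat" : ((N/NP)\PP)\S
  [5,6] "near" : S\(N/NP)

[0,1] PP/S  lex  "river"
[1,2] S  lex  "read"
[0,2] PP  >  k=1
[2,3] S/NP  lex  "chased"
[3,4] NP  lex  "park"
[2,4] S  >  k=3
[4,5] ((N/NP)\PP)\S  lex  "cat"
[2,5] (N/NP)\PP  <  k=4
[0,5] N/NP  <  k=2
[5,6] S\(N/NP)  lex  "near"
[0,6] S  <  k=5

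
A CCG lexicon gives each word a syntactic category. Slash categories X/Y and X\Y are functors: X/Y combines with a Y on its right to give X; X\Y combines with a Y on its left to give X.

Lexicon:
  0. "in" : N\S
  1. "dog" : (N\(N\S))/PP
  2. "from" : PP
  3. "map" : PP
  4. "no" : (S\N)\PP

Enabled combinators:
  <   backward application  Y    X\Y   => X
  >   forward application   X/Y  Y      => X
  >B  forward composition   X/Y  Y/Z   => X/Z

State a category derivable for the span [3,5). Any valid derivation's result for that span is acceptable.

S\N

[0,5] S   <
  [0,3] N   <
    [0,1] "in" : N\S
    [1,3] N\(N\S)   >
      [1,2] "dog" : (N\(N\S))/PP
      [2,3] "from" : PP
  [3,5] S\N   <
    [3,4] "map" : PP
    [4,5] "no" : (S\N)\PP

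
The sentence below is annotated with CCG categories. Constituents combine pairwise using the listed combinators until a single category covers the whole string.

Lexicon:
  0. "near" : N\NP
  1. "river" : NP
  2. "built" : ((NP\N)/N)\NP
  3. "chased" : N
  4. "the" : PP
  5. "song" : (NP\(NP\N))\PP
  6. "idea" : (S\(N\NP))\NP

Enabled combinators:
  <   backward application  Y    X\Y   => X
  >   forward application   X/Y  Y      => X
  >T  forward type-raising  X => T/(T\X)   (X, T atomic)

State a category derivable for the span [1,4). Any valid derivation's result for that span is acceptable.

[0,7] S   <
  [0,1] "near" : N\NP
  [1,7] S\(N\NP)   <
    [1,6] NP   <
      [1,4] NP\N   >
        [1,3] (NP\N)/N   <
          [1,2] "river" : NP
          [2,3] "built" : ((NP\N)/N)\NP
        [3,4] "chased" : N
      [4,6] NP\(NP\N)   <
        [4,5] "the" : PP
        [5,6] "song" : (NP\(NP\N))\PP
    [6,7] "idea" : (S\(N\NP))\NP

NP\N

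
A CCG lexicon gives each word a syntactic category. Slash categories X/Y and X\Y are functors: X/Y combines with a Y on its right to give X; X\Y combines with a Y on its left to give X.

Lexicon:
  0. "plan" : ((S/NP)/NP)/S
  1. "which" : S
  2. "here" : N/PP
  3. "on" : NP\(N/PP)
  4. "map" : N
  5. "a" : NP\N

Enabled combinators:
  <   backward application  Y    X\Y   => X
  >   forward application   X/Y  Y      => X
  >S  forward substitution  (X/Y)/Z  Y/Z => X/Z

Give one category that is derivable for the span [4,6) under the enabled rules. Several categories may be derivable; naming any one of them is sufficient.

NP

[0,6] S   >
  [0,4] S/NP   >
    [0,2] (S/NP)/NP   >
      [0,1] "plan" : ((S/NP)/NP)/S
      [1,2] "which" : S
    [2,4] NP   <
      [2,3] "here" : N/PP
      [3,4] "on" : NP\(N/PP)
  [4,6] NP   <
    [4,5] "map" : N
    [5,6] "a" : NP\N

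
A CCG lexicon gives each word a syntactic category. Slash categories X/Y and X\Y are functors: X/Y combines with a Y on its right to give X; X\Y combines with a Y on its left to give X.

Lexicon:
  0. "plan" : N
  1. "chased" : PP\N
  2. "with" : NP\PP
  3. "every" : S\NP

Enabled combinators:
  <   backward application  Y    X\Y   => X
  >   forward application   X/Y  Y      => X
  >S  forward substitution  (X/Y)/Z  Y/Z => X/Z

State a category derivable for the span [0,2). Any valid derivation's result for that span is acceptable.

PP

[0,4] S   <
  [0,3] NP   <
    [0,2] PP   <
      [0,1] "plan" : N
      [1,2] "chased" : PP\N
    [2,3] "with" : NP\PP
  [3,4] "every" : S\NP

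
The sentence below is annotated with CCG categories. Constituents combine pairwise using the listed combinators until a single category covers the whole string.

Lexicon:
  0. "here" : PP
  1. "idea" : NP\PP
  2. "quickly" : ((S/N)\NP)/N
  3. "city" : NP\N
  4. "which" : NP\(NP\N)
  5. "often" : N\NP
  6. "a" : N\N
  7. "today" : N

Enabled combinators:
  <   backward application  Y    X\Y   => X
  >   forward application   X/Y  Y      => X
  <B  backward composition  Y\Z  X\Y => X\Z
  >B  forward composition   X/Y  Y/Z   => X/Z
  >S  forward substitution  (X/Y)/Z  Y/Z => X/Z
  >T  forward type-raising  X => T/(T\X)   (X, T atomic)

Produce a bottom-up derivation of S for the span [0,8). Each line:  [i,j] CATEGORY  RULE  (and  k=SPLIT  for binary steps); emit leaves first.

[0,1] PP  lex  "here"
[1,2] NP\PP  lex  "idea"
[0,2] NP  <  k=1
[2,3] ((S/N)\NP)/N  lex  "quickly"
[3,4] NP\N  lex  "city"
[4,5] NP\(NP\N)  lex  "which"
[3,5] NP  <  k=4
[5,6] N\NP  lex  "often"
[6,7] N\N  lex  "a"
[5,7] N\NP  <B  k=6
[3,7] N  <  k=5
[2,7] (S/N)\NP  >  k=3
[0,7] S/N  <  k=2
[7,8] N  lex  "today"
[0,8] S  >  k=7

[0,8] S   >
  [0,7] S/N   <
    [0,2] NP   <
      [0,1] "here" : PP
      [1,2] "idea" : NP\PP
    [2,7] (S/N)\NP   >
      [2,3] "quickly" : ((S/N)\NP)/N
      [3,7] N   <
        [3,5] NP   <
          [3,4] "city" : NP\N
          [4,5] "which" : NP\(NP\N)
        [5,7] N\NP   <B
          [5,6] "often" : N\NP
          [6,7] "a" : N\N
  [7,8] "today" : N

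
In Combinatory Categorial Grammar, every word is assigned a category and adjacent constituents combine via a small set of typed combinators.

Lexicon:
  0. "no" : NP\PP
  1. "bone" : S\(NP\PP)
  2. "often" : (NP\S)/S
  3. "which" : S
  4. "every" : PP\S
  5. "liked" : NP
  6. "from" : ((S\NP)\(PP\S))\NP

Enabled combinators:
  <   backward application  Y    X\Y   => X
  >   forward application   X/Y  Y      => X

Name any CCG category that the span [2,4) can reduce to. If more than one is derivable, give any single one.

[0,7] S   <
  [0,4] NP   <
    [0,2] S   <
      [0,1] "no" : NP\PP
      [1,2] "bone" : S\(NP\PP)
    [2,4] NP\S   >
      [2,3] "often" : (NP\S)/S
      [3,4] "which" : S
  [4,7] S\NP   <
    [4,5] "every" : PP\S
    [5,7] (S\NP)\(PP\S)   <
      [5,6] "liked" : NP
      [6,7] "from" : ((S\NP)\(PP\S))\NP

NP\S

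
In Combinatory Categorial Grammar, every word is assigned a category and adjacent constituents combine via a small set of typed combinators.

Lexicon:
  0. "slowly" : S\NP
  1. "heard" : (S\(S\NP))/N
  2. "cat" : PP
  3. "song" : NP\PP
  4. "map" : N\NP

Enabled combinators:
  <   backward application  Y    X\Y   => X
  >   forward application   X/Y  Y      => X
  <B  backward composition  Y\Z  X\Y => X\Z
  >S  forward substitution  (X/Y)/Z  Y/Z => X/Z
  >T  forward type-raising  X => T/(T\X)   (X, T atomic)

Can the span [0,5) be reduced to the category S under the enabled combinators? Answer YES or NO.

[0,5] S   <
  [0,1] "slowly" : S\NP
  [1,5] S\(S\NP)   >
    [1,2] "heard" : (S\(S\NP))/N
    [2,5] N   <
      [2,4] NP   <
        [2,3] "cat" : PP
        [3,4] "song" : NP\PP
      [4,5] "map" : N\NP

YES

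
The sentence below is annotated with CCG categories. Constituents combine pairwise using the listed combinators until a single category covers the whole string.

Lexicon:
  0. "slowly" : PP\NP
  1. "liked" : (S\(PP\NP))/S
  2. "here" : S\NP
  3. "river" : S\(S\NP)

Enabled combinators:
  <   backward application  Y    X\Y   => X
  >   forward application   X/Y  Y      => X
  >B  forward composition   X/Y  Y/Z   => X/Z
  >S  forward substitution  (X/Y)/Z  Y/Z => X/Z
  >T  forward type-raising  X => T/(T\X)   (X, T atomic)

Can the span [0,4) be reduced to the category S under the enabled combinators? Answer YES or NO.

[0,4] S   <
  [0,1] "slowly" : PP\NP
  [1,4] S\(PP\NP)   >
    [1,2] "liked" : (S\(PP\NP))/S
    [2,4] S   <
      [2,3] "here" : S\NP
      [3,4] "river" : S\(S\NP)

YES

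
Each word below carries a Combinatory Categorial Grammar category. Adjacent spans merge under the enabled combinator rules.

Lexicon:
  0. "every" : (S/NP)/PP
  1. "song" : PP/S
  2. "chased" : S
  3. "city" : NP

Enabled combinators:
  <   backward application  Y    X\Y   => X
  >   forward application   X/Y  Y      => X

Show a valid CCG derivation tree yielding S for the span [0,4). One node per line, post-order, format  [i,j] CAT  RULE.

[0,1] (S/NP)/PP  lex  "every"
[1,2] PP/S  lex  "song"
[2,3] S  lex  "chased"
[1,3] PP  >  k=2
[0,3] S/NP  >  k=1
[3,4] NP  lex  "city"
[0,4] S  >  k=3

[0,4] S   >
  [0,3] S/NP   >
    [0,1] "every" : (S/NP)/PP
    [1,3] PP   >
      [1,2] "song" : PP/S
      [2,3] "chased" : S
  [3,4] "city" : NP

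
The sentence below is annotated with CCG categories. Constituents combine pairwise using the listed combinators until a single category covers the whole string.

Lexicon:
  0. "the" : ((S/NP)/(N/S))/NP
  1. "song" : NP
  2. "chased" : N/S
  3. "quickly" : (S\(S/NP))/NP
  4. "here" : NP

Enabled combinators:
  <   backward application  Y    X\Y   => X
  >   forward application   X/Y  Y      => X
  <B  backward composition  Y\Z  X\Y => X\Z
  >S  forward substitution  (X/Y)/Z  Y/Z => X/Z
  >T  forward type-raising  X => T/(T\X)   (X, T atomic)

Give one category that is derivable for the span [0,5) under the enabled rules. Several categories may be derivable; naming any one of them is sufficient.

S

[0,5] S   <
  [0,3] S/NP   >
    [0,2] (S/NP)/(N/S)   >
      [0,1] "the" : ((S/NP)/(N/S))/NP
      [1,2] "song" : NP
    [2,3] "chased" : N/S
  [3,5] S\(S/NP)   >
    [3,4] "quickly" : (S\(S/NP))/NP
    [4,5] "here" : NP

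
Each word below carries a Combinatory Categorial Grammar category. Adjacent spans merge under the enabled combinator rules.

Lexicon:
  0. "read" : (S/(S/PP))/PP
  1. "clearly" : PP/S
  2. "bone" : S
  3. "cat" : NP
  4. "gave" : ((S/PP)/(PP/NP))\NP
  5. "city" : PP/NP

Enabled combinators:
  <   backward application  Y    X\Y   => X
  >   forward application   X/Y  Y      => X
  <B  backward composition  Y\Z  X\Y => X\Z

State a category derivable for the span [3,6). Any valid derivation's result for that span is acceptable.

S/PP

[0,6] S   >
  [0,3] S/(S/PP)   >
    [0,1] "read" : (S/(S/PP))/PP
    [1,3] PP   >
      [1,2] "clearly" : PP/S
      [2,3] "bone" : S
  [3,6] S/PP   >
    [3,5] (S/PP)/(PP/NP)   <
      [3,4] "cat" : NP
      [4,5] "gave" : ((S/PP)/(PP/NP))\NP
    [5,6] "city" : PP/NP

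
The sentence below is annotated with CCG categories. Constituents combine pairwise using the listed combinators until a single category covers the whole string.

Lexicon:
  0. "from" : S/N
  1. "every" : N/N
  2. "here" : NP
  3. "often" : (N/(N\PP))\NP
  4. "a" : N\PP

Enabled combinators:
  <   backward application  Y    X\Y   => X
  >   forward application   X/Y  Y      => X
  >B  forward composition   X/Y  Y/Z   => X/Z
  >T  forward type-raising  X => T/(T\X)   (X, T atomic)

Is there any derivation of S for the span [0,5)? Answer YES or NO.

[0,5] S   >
  [0,2] S/N   >B
    [0,1] "from" : S/N
    [1,2] "every" : N/N
  [2,5] N   >
    [2,4] N/(N\PP)   <
      [2,3] "here" : NP
      [3,4] "often" : (N/(N\PP))\NP
    [4,5] "a" : N\PP

YES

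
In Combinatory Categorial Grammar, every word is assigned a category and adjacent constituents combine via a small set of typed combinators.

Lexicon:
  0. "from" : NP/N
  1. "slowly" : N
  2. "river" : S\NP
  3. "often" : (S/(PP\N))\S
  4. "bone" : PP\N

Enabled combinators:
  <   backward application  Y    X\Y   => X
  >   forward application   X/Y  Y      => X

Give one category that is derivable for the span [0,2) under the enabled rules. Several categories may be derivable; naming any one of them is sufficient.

[0,5] S   >
  [0,4] S/(PP\N)   <
    [0,3] S   <
      [0,2] NP   >
        [0,1] "from" : NP/N
        [1,2] "slowly" : N
      [2,3] "river" : S\NP
    [3,4] "often" : (S/(PP\N))\S
  [4,5] "bone" : PP\N

NP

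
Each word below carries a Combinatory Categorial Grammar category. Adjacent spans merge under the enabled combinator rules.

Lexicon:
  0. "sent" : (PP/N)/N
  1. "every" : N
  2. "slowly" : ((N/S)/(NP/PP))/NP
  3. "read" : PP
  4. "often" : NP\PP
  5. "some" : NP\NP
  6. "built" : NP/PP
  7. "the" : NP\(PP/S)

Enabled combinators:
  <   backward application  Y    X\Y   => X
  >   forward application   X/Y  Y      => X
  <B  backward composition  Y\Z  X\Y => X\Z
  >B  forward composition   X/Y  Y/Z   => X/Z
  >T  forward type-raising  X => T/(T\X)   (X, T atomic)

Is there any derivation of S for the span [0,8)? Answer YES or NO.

NO

(PP/N)/N N ((N/S)/(NP/PP))/NP PP NP\PP NP\NP NP/PP NP\(PP/S)
CKY chart[0,8] = {N/(N\NP), NP, NP/(NP\NP), PP/(PP\NP), S/(S\NP)}; S ∉ chart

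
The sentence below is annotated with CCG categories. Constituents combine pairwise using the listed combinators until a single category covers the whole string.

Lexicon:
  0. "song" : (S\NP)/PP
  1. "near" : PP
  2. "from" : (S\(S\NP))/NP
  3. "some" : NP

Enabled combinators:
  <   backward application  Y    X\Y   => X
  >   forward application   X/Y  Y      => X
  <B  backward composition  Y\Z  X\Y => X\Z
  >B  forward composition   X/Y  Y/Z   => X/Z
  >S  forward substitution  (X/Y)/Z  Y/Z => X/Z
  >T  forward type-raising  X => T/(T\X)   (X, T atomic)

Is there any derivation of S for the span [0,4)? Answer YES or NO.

[0,4] S   <
  [0,2] S\NP   >
    [0,1] "song" : (S\NP)/PP
    [1,2] "near" : PP
  [2,4] S\(S\NP)   >
    [2,3] "from" : (S\(S\NP))/NP
    [3,4] "some" : NP

YES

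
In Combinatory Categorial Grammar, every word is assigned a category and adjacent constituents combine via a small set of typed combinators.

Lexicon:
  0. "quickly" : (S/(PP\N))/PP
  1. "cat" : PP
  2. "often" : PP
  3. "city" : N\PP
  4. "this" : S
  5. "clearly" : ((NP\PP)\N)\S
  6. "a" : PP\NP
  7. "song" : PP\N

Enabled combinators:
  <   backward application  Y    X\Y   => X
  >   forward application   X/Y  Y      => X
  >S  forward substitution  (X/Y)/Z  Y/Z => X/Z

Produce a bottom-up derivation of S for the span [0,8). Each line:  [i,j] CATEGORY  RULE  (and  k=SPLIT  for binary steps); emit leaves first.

[0,1] (S/(PP\N))/PP  lex  "quickly"
[1,2] PP  lex  "cat"
[2,3] PP  lex  "often"
[3,4] N\PP  lex  "city"
[2,4] N  <  k=3
[4,5] S  lex  "this"
[5,6] ((NP\PP)\N)\S  lex  "clearly"
[4,6] (NP\PP)\N  <  k=5
[2,6] NP\PP  <  k=4
[1,6] NP  <  k=2
[6,7] PP\NP  lex  "a"
[1,7] PP  <  k=6
[0,7] S/(PP\N)  >  k=1
[7,8] PP\N  lex  "song"
[0,8] S  >  k=7

[0,8] S   >
  [0,7] S/(PP\N)   >
    [0,1] "quickly" : (S/(PP\N))/PP
    [1,7] PP   <
      [1,6] NP   <
        [1,2] "cat" : PP
        [2,6] NP\PP   <
          [2,4] N   <
            [2,3] "often" : PP
            [3,4] "city" : N\PP
          [4,6] (NP\PP)\N   <
            [4,5] "this" : S
            [5,6] "clearly" : ((NP\PP)\N)\S
      [6,7] "a" : PP\NP
  [7,8] "song" : PP\N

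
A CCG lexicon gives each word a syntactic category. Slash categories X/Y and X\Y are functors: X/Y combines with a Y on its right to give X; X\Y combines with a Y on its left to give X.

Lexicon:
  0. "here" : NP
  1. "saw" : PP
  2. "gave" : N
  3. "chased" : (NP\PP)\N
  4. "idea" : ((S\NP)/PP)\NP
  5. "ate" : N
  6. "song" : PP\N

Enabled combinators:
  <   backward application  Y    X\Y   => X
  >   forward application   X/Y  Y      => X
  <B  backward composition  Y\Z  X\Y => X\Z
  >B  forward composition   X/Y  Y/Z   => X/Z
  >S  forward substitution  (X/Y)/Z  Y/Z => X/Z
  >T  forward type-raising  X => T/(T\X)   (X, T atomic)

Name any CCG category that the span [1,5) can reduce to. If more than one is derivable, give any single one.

[0,7] S   >
  [0,1] S/(S\NP)   >T
    [0,1] "here" : NP
  [1,7] S\NP   >
    [1,5] (S\NP)/PP   <
      [1,4] NP   >
        [1,2] NP/(NP\PP)   >T
          [1,2] "saw" : PP
        [2,4] NP\PP   <
          [2,3] "gave" : N
          [3,4] "chased" : (NP\PP)\N
      [4,5] "idea" : ((S\NP)/PP)\NP
    [5,7] PP   <
      [5,6] "ate" : N
      [6,7] "song" : PP\N

(S\NP)/PP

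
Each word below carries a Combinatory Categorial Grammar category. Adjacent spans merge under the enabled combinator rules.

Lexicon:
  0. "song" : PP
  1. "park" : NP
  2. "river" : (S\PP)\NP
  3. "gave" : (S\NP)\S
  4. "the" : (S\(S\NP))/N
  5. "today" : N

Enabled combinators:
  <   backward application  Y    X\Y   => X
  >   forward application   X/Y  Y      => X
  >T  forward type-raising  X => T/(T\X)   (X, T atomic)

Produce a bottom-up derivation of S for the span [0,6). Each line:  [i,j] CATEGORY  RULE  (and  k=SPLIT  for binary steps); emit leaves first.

[0,1] PP  lex  "song"
[0,1] S/(S\PP)  >T
[1,2] NP  lex  "park"
[2,3] (S\PP)\NP  lex  "river"
[1,3] S\PP  <  k=2
[0,3] S  >  k=1
[3,4] (S\NP)\S  lex  "gave"
[0,4] S\NP  <  k=3
[4,5] (S\(S\NP))/N  lex  "the"
[5,6] N  lex  "today"
[4,6] S\(S\NP)  >  k=5
[0,6] S  <  k=4

[0,6] S   <
  [0,4] S\NP   <
    [0,3] S   >
      [0,1] S/(S\PP)   >T
        [0,1] "song" : PP
      [1,3] S\PP   <
        [1,2] "park" : NP
        [2,3] "river" : (S\PP)\NP
    [3,4] "gave" : (S\NP)\S
  [4,6] S\(S\NP)   >
    [4,5] "the" : (S\(S\NP))/N
    [5,6] "today" : N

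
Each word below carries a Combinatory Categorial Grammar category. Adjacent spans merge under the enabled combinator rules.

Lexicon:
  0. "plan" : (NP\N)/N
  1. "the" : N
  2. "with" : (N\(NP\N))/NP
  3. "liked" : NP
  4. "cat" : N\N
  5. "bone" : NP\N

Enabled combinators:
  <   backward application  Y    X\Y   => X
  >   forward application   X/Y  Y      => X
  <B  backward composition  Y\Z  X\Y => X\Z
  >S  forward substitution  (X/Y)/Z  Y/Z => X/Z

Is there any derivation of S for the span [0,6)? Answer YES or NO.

NO

(NP\N)/N N (N\(NP\N))/NP NP N\N NP\N
CKY chart[0,6] = {NP}; S ∉ chart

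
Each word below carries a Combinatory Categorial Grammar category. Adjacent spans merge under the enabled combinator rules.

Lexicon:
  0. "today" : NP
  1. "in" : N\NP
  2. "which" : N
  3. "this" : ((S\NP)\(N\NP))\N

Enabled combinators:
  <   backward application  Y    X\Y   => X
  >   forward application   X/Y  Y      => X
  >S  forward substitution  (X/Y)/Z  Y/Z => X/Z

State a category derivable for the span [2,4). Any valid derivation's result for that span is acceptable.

[0,4] S   <
  [0,1] "today" : NP
  [1,4] S\NP   <
    [1,2] "in" : N\NP
    [2,4] (S\NP)\(N\NP)   <
      [2,3] "which" : N
      [3,4] "this" : ((S\NP)\(N\NP))\N

(S\NP)\(N\NP)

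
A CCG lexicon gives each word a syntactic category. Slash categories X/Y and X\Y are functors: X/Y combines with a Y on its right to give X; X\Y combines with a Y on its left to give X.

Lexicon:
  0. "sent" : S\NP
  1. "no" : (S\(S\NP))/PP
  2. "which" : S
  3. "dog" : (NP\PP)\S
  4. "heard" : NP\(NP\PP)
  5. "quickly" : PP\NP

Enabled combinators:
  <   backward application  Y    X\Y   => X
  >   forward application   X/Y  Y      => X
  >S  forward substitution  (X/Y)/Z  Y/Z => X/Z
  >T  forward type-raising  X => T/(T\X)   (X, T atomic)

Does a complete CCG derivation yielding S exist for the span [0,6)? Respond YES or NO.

[0,6] S   <
  [0,1] "sent" : S\NP
  [1,6] S\(S\NP)   >
    [1,2] "no" : (S\(S\NP))/PP
    [2,6] PP   <
      [2,5] NP   <
        [2,4] NP\PP   <
          [2,3] "which" : S
          [3,4] "dog" : (NP\PP)\S
        [4,5] "heard" : NP\(NP\PP)
      [5,6] "quickly" : PP\NP

YES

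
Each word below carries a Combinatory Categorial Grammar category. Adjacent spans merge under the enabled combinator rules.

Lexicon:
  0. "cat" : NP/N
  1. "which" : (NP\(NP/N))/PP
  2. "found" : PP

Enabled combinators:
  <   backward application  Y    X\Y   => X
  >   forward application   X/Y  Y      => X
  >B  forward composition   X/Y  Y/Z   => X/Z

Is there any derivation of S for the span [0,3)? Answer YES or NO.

NP/N (NP\(NP/N))/PP PP
CKY chart[0,3] = {NP}; S ∉ chart

NO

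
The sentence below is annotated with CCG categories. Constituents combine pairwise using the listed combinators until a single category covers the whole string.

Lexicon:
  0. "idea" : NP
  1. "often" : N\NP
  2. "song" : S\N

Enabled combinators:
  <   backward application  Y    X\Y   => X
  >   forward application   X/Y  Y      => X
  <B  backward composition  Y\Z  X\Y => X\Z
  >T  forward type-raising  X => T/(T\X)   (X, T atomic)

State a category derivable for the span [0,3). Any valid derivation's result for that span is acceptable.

S

[0,3] S   <
  [0,2] N   >
    [0,1] N/(N\NP)   >T
      [0,1] "idea" : NP
    [1,2] "often" : N\NP
  [2,3] "song" : S\N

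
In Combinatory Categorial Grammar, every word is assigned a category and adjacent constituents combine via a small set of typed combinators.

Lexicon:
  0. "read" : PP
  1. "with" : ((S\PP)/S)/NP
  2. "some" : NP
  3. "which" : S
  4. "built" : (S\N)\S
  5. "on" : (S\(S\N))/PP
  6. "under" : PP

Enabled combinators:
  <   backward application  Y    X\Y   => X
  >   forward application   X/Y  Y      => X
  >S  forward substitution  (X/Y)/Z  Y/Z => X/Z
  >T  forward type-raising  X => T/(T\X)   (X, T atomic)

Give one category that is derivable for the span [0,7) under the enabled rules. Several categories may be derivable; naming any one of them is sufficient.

[0,7] S   <
  [0,5] S\N   <
    [0,4] S   <
      [0,1] "read" : PP
      [1,4] S\PP   >
        [1,3] (S\PP)/S   >
          [1,2] "with" : ((S\PP)/S)/NP
          [2,3] "some" : NP
        [3,4] "which" : S
    [4,5] "built" : (S\N)\S
  [5,7] S\(S\N)   >
    [5,6] "on" : (S\(S\N))/PP
    [6,7] "under" : PP

S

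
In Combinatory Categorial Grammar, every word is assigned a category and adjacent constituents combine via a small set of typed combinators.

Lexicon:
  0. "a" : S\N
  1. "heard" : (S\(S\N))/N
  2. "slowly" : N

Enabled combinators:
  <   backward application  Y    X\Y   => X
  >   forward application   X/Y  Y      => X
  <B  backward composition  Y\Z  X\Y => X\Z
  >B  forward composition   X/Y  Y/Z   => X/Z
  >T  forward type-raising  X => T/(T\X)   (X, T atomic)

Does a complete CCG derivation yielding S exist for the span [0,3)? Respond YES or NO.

[0,3] S   <
  [0,1] "a" : S\N
  [1,3] S\(S\N)   >
    [1,2] "heard" : (S\(S\N))/N
    [2,3] "slowly" : N

YES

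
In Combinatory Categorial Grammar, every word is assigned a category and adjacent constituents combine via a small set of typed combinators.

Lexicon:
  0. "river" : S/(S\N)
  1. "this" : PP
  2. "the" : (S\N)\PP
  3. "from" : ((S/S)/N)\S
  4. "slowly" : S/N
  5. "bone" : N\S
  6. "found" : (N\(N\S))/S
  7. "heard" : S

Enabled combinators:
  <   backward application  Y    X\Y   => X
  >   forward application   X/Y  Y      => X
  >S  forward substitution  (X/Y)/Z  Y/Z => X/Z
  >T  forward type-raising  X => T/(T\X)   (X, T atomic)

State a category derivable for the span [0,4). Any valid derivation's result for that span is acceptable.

[0,8] S   >
  [0,5] S/N   >S
    [0,4] (S/S)/N   <
      [0,3] S   >
        [0,1] "river" : S/(S\N)
        [1,3] S\N   <
          [1,2] "this" : PP
          [2,3] "the" : (S\N)\PP
      [3,4] "from" : ((S/S)/N)\S
    [4,5] "slowly" : S/N
  [5,8] N   <
    [5,6] "bone" : N\S
    [6,8] N\(N\S)   >
      [6,7] "found" : (N\(N\S))/S
      [7,8] "heard" : S

(S/S)/N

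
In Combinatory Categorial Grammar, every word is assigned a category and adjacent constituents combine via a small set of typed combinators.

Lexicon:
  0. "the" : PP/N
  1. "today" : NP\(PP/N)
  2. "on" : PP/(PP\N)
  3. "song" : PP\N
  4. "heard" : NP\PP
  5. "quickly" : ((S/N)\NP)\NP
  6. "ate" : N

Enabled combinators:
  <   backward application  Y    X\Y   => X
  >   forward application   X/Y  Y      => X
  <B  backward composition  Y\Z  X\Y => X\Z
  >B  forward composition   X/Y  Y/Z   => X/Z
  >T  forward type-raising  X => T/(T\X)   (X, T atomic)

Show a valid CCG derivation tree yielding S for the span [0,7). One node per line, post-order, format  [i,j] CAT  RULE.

[0,1] PP/N  lex  "the"
[1,2] NP\(PP/N)  lex  "today"
[0,2] NP  <  k=1
[2,3] PP/(PP\N)  lex  "on"
[3,4] PP\N  lex  "song"
[2,4] PP  >  k=3
[4,5] NP\PP  lex  "heard"
[2,5] NP  <  k=4
[5,6] ((S/N)\NP)\NP  lex  "quickly"
[2,6] (S/N)\NP  <  k=5
[0,6] S/N  <  k=2
[6,7] N  lex  "ate"
[0,7] S  >  k=6

[0,7] S   >
  [0,6] S/N   <
    [0,2] NP   <
      [0,1] "the" : PP/N
      [1,2] "today" : NP\(PP/N)
    [2,6] (S/N)\NP   <
      [2,5] NP   <
        [2,4] PP   >
          [2,3] "on" : PP/(PP\N)
          [3,4] "song" : PP\N
        [4,5] "heard" : NP\PP
      [5,6] "quickly" : ((S/N)\NP)\NP
  [6,7] "ate" : N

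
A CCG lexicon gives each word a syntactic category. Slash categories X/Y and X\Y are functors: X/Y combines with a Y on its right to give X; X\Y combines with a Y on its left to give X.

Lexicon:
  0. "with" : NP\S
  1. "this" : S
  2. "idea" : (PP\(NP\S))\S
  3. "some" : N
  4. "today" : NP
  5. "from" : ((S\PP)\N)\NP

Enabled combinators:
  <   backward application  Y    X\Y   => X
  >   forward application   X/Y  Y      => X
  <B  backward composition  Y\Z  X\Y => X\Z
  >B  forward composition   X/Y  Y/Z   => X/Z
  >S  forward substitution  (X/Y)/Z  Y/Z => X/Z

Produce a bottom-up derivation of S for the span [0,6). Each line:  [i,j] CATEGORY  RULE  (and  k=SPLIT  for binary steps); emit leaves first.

[0,6] S   <
  [0,3] PP   <
    [0,1] "with" : NP\S
    [1,3] PP\(NP\S)   <
      [1,2] "this" : S
      [2,3] "idea" : (PP\(NP\S))\S
  [3,6] S\PP   <
    [3,4] "some" : N
    [4,6] (S\PP)\N   <
      [4,5] "today" : NP
      [5,6] "from" : ((S\PP)\N)\NP

[0,1] NP\S  lex  "with"
[1,2] S  lex  "this"
[2,3] (PP\(NP\S))\S  lex  "idea"
[1,3] PP\(NP\S)  <  k=2
[0,3] PP  <  k=1
[3,4] N  lex  "some"
[4,5] NP  lex  "today"
[5,6] ((S\PP)\N)\NP  lex  "from"
[4,6] (S\PP)\N  <  k=5
[3,6] S\PP  <  k=4
[0,6] S  <  k=3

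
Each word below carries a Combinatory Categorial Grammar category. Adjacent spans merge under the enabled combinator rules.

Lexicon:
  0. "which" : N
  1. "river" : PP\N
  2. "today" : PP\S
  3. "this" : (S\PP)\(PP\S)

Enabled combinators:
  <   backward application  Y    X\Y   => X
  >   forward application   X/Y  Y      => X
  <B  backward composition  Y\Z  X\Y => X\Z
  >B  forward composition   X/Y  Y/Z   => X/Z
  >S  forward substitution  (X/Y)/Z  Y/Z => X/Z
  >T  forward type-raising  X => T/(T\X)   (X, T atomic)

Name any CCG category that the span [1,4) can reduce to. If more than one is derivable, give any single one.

S\N

[0,4] S   <
  [0,1] "which" : N
  [1,4] S\N   <B
    [1,2] "river" : PP\N
    [2,4] S\PP   <
      [2,3] "today" : PP\S
      [3,4] "this" : (S\PP)\(PP\S)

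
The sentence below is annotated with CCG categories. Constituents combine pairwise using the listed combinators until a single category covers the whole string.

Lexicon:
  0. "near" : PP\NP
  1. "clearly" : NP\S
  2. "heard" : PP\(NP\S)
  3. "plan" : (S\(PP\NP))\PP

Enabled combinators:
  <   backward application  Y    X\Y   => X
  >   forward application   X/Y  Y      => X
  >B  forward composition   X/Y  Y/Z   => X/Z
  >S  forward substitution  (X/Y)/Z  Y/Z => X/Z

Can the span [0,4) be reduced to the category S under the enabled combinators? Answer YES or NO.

[0,4] S   <
  [0,1] "near" : PP\NP
  [1,4] S\(PP\NP)   <
    [1,3] PP   <
      [1,2] "clearly" : NP\S
      [2,3] "heard" : PP\(NP\S)
    [3,4] "plan" : (S\(PP\NP))\PP

YES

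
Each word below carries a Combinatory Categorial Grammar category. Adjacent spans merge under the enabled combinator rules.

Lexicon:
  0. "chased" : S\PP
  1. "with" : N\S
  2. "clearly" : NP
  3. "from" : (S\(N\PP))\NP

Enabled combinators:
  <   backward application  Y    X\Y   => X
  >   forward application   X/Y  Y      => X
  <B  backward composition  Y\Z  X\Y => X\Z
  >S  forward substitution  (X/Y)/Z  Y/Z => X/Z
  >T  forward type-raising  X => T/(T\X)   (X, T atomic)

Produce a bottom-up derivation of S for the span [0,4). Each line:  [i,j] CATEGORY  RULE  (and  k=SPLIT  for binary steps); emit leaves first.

[0,1] S\PP  lex  "chased"
[1,2] N\S  lex  "with"
[0,2] N\PP  <B  k=1
[2,3] NP  lex  "clearly"
[3,4] (S\(N\PP))\NP  lex  "from"
[2,4] S\(N\PP)  <  k=3
[0,4] S  <  k=2

[0,4] S   <
  [0,2] N\PP   <B
    [0,1] "chased" : S\PP
    [1,2] "with" : N\S
  [2,4] S\(N\PP)   <
    [2,3] "clearly" : NP
    [3,4] "from" : (S\(N\PP))\NP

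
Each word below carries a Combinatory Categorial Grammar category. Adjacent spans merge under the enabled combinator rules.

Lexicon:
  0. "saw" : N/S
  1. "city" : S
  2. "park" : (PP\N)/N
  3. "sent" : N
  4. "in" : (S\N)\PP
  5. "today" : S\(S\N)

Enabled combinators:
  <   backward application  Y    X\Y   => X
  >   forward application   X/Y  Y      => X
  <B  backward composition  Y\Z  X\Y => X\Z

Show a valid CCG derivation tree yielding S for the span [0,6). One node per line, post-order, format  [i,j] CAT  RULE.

[0,1] N/S  lex  "saw"
[1,2] S  lex  "city"
[0,2] N  >  k=1
[2,3] (PP\N)/N  lex  "park"
[3,4] N  lex  "sent"
[2,4] PP\N  >  k=3
[0,4] PP  <  k=2
[4,5] (S\N)\PP  lex  "in"
[5,6] S\(S\N)  lex  "today"
[4,6] S\PP  <B  k=5
[0,6] S  <  k=4

[0,6] S   <
  [0,4] PP   <
    [0,2] N   >
      [0,1] "saw" : N/S
      [1,2] "city" : S
    [2,4] PP\N   >
      [2,3] "park" : (PP\N)/N
      [3,4] "sent" : N
  [4,6] S\PP   <B
    [4,5] "in" : (S\N)\PP
    [5,6] "today" : S\(S\N)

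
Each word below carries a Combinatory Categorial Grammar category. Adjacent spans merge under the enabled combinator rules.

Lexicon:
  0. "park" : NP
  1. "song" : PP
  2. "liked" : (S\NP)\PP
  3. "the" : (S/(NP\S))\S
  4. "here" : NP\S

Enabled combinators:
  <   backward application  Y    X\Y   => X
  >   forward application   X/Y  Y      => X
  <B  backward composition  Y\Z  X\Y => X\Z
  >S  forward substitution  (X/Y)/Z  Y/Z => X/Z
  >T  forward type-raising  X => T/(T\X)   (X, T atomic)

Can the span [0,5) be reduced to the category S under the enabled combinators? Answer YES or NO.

YES

[0,5] S   >
  [0,4] S/(NP\S)   <
    [0,3] S   >
      [0,1] S/(S\NP)   >T
        [0,1] "park" : NP
      [1,3] S\NP   <
        [1,2] "song" : PP
        [2,3] "liked" : (S\NP)\PP
    [3,4] "the" : (S/(NP\S))\S
  [4,5] "here" : NP\S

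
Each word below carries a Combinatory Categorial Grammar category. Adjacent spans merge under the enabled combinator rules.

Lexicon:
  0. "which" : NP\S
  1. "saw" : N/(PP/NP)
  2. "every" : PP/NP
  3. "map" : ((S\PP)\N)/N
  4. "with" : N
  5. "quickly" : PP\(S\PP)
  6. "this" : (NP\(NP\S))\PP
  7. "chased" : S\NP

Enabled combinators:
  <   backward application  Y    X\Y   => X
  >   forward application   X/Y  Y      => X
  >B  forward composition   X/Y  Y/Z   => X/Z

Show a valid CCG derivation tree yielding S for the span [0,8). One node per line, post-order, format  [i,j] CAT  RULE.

[0,8] S   <
  [0,7] NP   <
    [0,1] "which" : NP\S
    [1,7] NP\(NP\S)   <
      [1,6] PP   <
        [1,5] S\PP   <
          [1,3] N   >
            [1,2] "saw" : N/(PP/NP)
            [2,3] "every" : PP/NP
          [3,5] (S\PP)\N   >
            [3,4] "map" : ((S\PP)\N)/N
            [4,5] "with" : N
        [5,6] "quickly" : PP\(S\PP)
      [6,7] "this" : (NP\(NP\S))\PP
  [7,8] "chased" : S\NP

[0,1] NP\S  lex  "which"
[1,2] N/(PP/NP)  lex  "saw"
[2,3] PP/NP  lex  "every"
[1,3] N  >  k=2
[3,4] ((S\PP)\N)/N  lex  "map"
[4,5] N  lex  "with"
[3,5] (S\PP)\N  >  k=4
[1,5] S\PP  <  k=3
[5,6] PP\(S\PP)  lex  "quickly"
[1,6] PP  <  k=5
[6,7] (NP\(NP\S))\PP  lex  "this"
[1,7] NP\(NP\S)  <  k=6
[0,7] NP  <  k=1
[7,8] S\NP  lex  "chased"
[0,8] S  <  k=7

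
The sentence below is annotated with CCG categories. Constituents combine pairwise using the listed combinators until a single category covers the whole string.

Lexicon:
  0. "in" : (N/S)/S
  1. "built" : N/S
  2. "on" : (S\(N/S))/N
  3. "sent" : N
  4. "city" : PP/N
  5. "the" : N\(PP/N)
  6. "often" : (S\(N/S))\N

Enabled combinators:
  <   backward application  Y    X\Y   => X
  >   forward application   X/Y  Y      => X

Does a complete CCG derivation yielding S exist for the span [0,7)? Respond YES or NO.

[0,7] S   <
  [0,4] N/S   >
    [0,1] "in" : (N/S)/S
    [1,4] S   <
      [1,2] "built" : N/S
      [2,4] S\(N/S)   >
        [2,3] "on" : (S\(N/S))/N
        [3,4] "sent" : N
  [4,7] S\(N/S)   <
    [4,6] N   <
      [4,5] "city" : PP/N
      [5,6] "the" : N\(PP/N)
    [6,7] "often" : (S\(N/S))\N

YES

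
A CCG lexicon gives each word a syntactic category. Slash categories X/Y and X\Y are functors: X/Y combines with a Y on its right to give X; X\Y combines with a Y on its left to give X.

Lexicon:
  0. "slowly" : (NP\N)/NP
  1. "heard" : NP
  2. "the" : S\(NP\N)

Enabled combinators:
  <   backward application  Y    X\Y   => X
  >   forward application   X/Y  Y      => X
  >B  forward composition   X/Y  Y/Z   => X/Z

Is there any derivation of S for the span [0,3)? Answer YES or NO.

[0,3] S   <
  [0,2] NP\N   >
    [0,1] "slowly" : (NP\N)/NP
    [1,2] "heard" : NP
  [2,3] "the" : S\(NP\N)

YES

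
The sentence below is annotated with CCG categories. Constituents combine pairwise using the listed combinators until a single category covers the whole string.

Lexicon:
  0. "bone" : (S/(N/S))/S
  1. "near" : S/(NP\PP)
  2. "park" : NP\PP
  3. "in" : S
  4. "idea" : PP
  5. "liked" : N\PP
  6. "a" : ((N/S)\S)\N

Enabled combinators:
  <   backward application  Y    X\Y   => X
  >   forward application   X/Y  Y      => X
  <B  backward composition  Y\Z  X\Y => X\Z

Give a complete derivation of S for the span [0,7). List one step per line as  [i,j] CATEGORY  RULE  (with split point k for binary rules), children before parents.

[0,7] S   >
  [0,3] S/(N/S)   >
    [0,1] "bone" : (S/(N/S))/S
    [1,3] S   >
      [1,2] "near" : S/(NP\PP)
      [2,3] "park" : NP\PP
  [3,7] N/S   <
    [3,4] "in" : S
    [4,7] (N/S)\S   <
      [4,6] N   <
        [4,5] "idea" : PP
        [5,6] "liked" : N\PP
      [6,7] "a" : ((N/S)\S)\N

[0,1] (S/(N/S))/S  lex  "bone"
[1,2] S/(NP\PP)  lex  "near"
[2,3] NP\PP  lex  "park"
[1,3] S  >  k=2
[0,3] S/(N/S)  >  k=1
[3,4] S  lex  "in"
[4,5] PP  lex  "idea"
[5,6] N\PP  lex  "liked"
[4,6] N  <  k=5
[6,7] ((N/S)\S)\N  lex  "a"
[4,7] (N/S)\S  <  k=6
[3,7] N/S  <  k=4
[0,7] S  >  k=3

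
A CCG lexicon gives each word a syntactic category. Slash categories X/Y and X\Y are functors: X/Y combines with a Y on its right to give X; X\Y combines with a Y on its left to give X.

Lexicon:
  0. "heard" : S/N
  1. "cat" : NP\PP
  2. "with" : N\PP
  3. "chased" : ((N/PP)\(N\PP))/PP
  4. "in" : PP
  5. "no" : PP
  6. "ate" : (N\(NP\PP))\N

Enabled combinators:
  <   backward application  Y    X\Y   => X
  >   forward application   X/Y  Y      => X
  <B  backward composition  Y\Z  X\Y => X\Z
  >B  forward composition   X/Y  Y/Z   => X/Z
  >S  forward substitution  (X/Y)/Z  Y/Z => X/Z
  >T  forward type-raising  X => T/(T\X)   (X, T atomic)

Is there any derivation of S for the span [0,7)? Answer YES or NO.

YES

[0,7] S   >
  [0,1] "heard" : S/N
  [1,7] N   <
    [1,2] "cat" : NP\PP
    [2,7] N\(NP\PP)   <
      [2,6] N   >
        [2,5] N/PP   <
          [2,3] "with" : N\PP
          [3,5] (N/PP)\(N\PP)   >
            [3,4] "chased" : ((N/PP)\(N\PP))/PP
            [4,5] "in" : PP
        [5,6] "no" : PP
      [6,7] "ate" : (N\(NP\PP))\N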